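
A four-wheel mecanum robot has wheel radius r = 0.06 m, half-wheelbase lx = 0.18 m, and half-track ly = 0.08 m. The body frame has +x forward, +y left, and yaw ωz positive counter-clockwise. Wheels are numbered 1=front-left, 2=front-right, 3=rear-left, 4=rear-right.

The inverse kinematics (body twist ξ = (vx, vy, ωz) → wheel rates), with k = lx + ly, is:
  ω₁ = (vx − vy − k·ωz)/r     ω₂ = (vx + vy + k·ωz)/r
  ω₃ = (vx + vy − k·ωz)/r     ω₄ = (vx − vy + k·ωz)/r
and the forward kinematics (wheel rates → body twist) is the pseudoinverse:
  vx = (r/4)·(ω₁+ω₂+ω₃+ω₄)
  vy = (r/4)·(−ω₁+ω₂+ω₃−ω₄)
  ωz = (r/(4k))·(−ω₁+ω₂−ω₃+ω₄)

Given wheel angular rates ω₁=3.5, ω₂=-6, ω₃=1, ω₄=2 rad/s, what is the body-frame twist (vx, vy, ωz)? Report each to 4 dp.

(0.0075, -0.1575, -0.4904)

k = lx + ly = 0.18 + 0.08 = 0.2600
ω₁+ω₂+ω₃+ω₄ = 0.5000  →  vx = (0.06/4)·0.5000 = 0.0075
−ω₁+ω₂+ω₃−ω₄ = -10.5000  →  vy = (0.06/4)·-10.5000 = -0.1575
−ω₁+ω₂−ω₃+ω₄ = -8.5000  →  ωz = (0.06/1.0400)·-8.5000 = -0.4904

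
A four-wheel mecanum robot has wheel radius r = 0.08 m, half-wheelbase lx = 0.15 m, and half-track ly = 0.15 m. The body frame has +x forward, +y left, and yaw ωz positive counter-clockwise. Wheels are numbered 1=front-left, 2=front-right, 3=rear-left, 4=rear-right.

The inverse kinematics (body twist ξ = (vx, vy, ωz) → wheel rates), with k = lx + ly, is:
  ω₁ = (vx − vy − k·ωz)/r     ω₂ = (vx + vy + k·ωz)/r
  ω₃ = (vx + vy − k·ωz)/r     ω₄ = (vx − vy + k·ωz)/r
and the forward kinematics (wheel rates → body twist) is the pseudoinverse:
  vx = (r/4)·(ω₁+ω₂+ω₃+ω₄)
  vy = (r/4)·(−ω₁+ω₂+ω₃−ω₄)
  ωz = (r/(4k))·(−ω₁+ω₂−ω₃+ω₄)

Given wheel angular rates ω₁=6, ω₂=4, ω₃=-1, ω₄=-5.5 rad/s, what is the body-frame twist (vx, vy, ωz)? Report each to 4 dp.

k = lx + ly = 0.15 + 0.15 = 0.3000
ω₁+ω₂+ω₃+ω₄ = 3.5000  →  vx = (0.08/4)·3.5000 = 0.0700
−ω₁+ω₂+ω₃−ω₄ = 2.5000  →  vy = (0.08/4)·2.5000 = 0.0500
−ω₁+ω₂−ω₃+ω₄ = -6.5000  →  ωz = (0.08/1.2000)·-6.5000 = -0.4333

(0.0700, 0.0500, -0.4333)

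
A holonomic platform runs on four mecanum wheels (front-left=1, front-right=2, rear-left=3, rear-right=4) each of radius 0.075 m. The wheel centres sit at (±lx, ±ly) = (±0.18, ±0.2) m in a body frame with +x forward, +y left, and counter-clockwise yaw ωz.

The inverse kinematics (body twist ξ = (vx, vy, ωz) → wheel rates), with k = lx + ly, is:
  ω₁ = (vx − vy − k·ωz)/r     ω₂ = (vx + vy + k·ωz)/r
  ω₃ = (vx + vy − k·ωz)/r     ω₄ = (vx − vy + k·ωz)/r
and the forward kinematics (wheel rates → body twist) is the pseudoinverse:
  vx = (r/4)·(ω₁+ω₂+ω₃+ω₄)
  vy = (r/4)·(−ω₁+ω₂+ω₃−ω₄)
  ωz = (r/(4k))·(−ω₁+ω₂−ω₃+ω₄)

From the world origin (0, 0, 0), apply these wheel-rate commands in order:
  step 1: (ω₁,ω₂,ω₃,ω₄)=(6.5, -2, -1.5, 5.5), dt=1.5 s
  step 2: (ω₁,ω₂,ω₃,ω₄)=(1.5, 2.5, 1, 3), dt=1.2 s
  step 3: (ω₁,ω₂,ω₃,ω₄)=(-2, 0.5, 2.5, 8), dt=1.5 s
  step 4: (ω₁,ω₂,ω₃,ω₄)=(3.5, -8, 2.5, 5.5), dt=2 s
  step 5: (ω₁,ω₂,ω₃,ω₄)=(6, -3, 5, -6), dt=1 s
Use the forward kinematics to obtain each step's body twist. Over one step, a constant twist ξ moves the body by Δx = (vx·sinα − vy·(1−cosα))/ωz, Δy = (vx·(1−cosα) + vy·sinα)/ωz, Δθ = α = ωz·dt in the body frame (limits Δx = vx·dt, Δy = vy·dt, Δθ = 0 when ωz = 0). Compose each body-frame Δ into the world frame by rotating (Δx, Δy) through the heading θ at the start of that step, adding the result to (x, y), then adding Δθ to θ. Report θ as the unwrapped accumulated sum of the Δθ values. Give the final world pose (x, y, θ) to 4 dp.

step 1: ξ=(vx,vy,ωz)=(0.1594, -0.2906, -0.0740), dt=1.5 → body Δ=(0.2144, -0.4483, -0.1110) → world pose (0.2144, -0.4483, -0.1110)
step 2: ξ=(vx,vy,ωz)=(0.1500, -0.0187, 0.1480), dt=1.2 → body Δ=(0.1810, -0.0064, 0.1776) → world pose (0.3936, -0.4748, 0.0666)
step 3: ξ=(vx,vy,ωz)=(0.1687, -0.0562, 0.3947), dt=1.5 → body Δ=(0.2628, -0.0068, 0.5921) → world pose (0.6563, -0.4640, 0.6587)
step 4: ξ=(vx,vy,ωz)=(0.0656, -0.2719, -0.4194), dt=2.0 → body Δ=(-0.0986, -0.5341, -0.8388) → world pose (0.9053, -0.9467, -0.1801)
step 5: ξ=(vx,vy,ωz)=(0.0375, 0.0375, -0.9868), dt=1.0 → body Δ=(0.0488, 0.0147, -0.9868) → world pose (0.9559, -0.9410, -1.1669)

(0.9559, -0.9410, -1.1669)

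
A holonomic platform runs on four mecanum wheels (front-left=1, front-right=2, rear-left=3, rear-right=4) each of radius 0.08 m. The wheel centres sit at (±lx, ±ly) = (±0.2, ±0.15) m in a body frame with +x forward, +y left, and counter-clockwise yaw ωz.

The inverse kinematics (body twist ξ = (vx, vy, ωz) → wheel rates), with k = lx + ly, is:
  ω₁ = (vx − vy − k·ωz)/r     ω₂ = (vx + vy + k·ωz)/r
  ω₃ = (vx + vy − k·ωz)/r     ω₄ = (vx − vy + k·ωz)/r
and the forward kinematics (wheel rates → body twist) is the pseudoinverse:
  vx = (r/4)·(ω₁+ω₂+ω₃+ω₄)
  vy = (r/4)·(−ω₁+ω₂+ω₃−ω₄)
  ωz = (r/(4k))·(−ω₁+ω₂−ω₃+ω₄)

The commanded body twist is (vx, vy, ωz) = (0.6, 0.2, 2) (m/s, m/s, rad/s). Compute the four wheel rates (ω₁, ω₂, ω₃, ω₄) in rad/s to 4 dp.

(-3.7500, 18.7500, 1.2500, 13.7500)

k = lx + ly = 0.2 + 0.15 = 0.3500;  k·ωz = 0.3500·2 = 0.7000
ω₁ (FL) = (vx − vy − k·ωz)/r = -0.3000/0.08 = -3.7500
ω₂ (FR) = (vx + vy + k·ωz)/r = 1.5000/0.08 = 18.7500
ω₃ (RL) = (vx + vy − k·ωz)/r = 0.1000/0.08 = 1.2500
ω₄ (RR) = (vx − vy + k·ωz)/r = 1.1000/0.08 = 13.7500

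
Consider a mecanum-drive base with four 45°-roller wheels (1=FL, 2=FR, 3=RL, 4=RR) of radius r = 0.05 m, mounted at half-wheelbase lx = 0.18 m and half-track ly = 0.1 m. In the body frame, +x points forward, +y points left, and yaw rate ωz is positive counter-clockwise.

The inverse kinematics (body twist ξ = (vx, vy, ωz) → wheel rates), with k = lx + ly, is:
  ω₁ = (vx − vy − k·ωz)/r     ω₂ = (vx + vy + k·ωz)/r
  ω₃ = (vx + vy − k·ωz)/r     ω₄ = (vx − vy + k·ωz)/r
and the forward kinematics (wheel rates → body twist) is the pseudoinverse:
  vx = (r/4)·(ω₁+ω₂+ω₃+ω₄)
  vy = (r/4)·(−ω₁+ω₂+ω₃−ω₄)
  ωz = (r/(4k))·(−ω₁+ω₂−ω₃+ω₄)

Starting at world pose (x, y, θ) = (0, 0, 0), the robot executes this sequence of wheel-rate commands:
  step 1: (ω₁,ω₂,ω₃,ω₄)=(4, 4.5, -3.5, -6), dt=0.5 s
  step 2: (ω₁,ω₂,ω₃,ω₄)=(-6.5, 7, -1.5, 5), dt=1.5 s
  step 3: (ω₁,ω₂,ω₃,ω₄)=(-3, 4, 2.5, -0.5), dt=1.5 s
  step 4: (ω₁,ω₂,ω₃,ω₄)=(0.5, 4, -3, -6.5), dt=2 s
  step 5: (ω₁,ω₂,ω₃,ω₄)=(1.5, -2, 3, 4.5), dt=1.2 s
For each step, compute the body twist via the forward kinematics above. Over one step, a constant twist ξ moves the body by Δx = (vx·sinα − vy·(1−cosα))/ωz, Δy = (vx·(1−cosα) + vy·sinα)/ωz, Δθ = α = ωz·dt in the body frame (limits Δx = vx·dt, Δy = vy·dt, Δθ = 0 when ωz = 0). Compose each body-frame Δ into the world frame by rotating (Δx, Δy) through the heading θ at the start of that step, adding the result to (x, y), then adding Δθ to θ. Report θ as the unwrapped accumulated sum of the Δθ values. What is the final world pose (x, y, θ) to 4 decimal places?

step 1: ξ=(vx,vy,ωz)=(-0.0125, 0.0375, -0.0893), dt=0.5 → body Δ=(-0.0058, 0.0189, -0.0446) → world pose (-0.0058, 0.0189, -0.0446)
step 2: ξ=(vx,vy,ωz)=(0.0500, 0.0875, 0.8929), dt=1.5 → body Δ=(-0.0210, 0.1385, 1.3393) → world pose (-0.0206, 0.1582, 1.2946)
step 3: ξ=(vx,vy,ωz)=(0.0375, 0.1250, 0.1786), dt=1.5 → body Δ=(0.0306, 0.1928, 0.2679) → world pose (-0.1977, 0.2402, 1.5625)
step 4: ξ=(vx,vy,ωz)=(-0.0625, 0.0875, 0.0000), dt=2.0 → body Δ=(-0.1250, 0.1750, 0.0000) → world pose (-0.3738, 0.1167, 1.5625)
step 5: ξ=(vx,vy,ωz)=(0.0875, -0.0625, -0.0893), dt=1.2 → body Δ=(0.1008, -0.0805, -0.1071) → world pose (-0.2925, 0.2168, 1.4554)

(-0.2925, 0.2168, 1.4554)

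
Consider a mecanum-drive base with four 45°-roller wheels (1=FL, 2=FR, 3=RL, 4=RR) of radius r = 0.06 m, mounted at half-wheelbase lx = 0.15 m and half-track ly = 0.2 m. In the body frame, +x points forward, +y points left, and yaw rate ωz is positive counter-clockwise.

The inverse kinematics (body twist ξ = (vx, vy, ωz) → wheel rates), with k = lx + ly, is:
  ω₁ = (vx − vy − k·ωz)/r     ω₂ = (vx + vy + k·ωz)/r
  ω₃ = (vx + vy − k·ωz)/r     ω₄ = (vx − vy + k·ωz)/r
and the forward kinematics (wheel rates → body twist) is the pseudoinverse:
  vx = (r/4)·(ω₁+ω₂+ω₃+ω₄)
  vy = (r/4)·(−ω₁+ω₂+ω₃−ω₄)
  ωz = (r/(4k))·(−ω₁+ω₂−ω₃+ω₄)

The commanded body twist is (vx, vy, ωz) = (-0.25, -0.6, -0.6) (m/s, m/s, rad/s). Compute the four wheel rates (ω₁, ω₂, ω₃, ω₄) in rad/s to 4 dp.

k = lx + ly = 0.15 + 0.2 = 0.3500;  k·ωz = 0.3500·-0.6 = -0.2100
ω₁ (FL) = (vx − vy − k·ωz)/r = 0.5600/0.06 = 9.3333
ω₂ (FR) = (vx + vy + k·ωz)/r = -1.0600/0.06 = -17.6667
ω₃ (RL) = (vx + vy − k·ωz)/r = -0.6400/0.06 = -10.6667
ω₄ (RR) = (vx − vy + k·ωz)/r = 0.1400/0.06 = 2.3333

(9.3333, -17.6667, -10.6667, 2.3333)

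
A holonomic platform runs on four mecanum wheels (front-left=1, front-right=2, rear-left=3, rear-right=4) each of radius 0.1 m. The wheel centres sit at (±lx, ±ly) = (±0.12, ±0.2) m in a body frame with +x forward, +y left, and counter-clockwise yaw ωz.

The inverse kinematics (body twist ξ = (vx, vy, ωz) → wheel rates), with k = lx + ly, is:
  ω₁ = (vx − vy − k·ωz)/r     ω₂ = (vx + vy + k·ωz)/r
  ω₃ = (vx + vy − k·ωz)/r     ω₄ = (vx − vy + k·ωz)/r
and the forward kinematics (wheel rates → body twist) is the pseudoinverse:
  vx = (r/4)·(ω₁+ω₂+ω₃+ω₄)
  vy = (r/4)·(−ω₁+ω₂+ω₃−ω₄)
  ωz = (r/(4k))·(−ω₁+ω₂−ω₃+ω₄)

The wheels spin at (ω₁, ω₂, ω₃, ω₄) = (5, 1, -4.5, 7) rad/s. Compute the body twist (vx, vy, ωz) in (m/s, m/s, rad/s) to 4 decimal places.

k = lx + ly = 0.12 + 0.2 = 0.3200
ω₁+ω₂+ω₃+ω₄ = 8.5000  →  vx = (0.1/4)·8.5000 = 0.2125
−ω₁+ω₂+ω₃−ω₄ = -15.5000  →  vy = (0.1/4)·-15.5000 = -0.3875
−ω₁+ω₂−ω₃+ω₄ = 7.5000  →  ωz = (0.1/1.2800)·7.5000 = 0.5859

(0.2125, -0.3875, 0.5859)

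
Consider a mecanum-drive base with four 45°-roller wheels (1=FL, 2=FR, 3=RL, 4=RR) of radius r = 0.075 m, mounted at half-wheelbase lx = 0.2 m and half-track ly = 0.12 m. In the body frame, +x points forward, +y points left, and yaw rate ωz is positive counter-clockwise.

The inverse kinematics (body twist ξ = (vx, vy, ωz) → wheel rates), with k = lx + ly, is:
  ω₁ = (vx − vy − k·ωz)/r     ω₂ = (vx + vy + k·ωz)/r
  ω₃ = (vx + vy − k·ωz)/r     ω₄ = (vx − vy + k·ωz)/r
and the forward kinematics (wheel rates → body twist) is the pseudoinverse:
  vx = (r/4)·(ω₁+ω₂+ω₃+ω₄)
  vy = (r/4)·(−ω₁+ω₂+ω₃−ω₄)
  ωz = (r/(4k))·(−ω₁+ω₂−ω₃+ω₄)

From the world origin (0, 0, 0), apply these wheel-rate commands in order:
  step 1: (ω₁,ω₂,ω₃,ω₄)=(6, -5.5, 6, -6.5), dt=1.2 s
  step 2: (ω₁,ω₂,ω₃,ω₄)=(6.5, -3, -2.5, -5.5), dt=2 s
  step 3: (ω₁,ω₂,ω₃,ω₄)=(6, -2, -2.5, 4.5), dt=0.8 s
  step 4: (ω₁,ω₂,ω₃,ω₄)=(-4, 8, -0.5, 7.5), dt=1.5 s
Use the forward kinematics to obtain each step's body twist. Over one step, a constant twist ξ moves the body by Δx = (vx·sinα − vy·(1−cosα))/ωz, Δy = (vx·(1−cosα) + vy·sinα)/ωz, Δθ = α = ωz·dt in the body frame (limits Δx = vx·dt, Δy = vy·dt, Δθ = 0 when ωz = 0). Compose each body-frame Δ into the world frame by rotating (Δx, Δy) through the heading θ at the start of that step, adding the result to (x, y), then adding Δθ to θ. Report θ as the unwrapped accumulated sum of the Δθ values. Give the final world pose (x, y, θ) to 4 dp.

step 1: ξ=(vx,vy,ωz)=(0.0000, 0.0188, -1.4062), dt=1.2 → body Δ=(0.0149, 0.0132, -1.6875) → world pose (0.0149, 0.0132, -1.6875)
step 2: ξ=(vx,vy,ωz)=(-0.0844, -0.1219, -0.7324), dt=2.0 → body Δ=(-0.2634, -0.0624, -1.4648) → world pose (-0.0165, 0.2821, -3.1523)
step 3: ξ=(vx,vy,ωz)=(0.1125, -0.2812, -0.0586), dt=0.8 → body Δ=(0.0847, -0.2270, -0.0469) → world pose (-0.0987, 0.5100, -3.1992)
step 4: ξ=(vx,vy,ωz)=(0.2062, 0.0750, 1.1719), dt=1.5 → body Δ=(0.0970, 0.2716, 1.7578) → world pose (-0.2112, 0.2444, -1.4414)

(-0.2112, 0.2444, -1.4414)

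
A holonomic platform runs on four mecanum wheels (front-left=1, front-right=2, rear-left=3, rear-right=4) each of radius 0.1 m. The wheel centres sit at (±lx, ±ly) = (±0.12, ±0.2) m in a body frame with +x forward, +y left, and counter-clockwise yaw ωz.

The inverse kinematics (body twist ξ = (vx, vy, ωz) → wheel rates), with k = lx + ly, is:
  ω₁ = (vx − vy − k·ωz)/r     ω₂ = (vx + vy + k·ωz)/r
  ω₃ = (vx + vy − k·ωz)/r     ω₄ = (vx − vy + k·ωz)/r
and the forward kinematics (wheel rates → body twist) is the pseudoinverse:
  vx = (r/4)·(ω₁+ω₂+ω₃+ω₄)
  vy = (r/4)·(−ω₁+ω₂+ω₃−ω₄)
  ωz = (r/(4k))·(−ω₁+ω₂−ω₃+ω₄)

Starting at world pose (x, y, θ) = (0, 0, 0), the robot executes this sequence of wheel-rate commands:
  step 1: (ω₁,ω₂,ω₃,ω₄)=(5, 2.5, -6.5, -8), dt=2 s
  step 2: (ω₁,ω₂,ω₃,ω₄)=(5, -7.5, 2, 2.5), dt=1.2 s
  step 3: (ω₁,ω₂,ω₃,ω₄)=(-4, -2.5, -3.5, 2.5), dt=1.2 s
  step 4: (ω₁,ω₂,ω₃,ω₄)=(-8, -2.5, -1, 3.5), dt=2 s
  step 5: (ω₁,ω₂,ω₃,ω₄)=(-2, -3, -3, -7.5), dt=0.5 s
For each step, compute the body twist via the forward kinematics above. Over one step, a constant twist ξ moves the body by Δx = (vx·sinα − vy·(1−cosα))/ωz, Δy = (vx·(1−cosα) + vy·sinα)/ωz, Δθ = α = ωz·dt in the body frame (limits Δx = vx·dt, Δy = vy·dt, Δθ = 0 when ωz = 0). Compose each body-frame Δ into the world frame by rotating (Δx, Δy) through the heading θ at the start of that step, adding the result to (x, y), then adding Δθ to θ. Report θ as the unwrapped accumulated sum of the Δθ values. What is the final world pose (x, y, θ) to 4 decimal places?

(-1.3634, 0.1639, 0.3008)

step 1: ξ=(vx,vy,ωz)=(-0.1750, -0.0250, -0.3125), dt=2.0 → body Δ=(-0.3428, 0.0591, -0.6250) → world pose (-0.3428, 0.0591, -0.6250)
step 2: ξ=(vx,vy,ωz)=(0.0500, -0.3250, -0.9375), dt=1.2 → body Δ=(-0.1491, -0.3431, -1.1250) → world pose (-0.6644, -0.1320, -1.7500)
step 3: ξ=(vx,vy,ωz)=(-0.1875, -0.1125, 0.5859), dt=1.2 → body Δ=(-0.1614, -0.2000, 0.7031) → world pose (-0.8325, 0.0625, -1.0469)
step 4: ξ=(vx,vy,ωz)=(-0.2000, 0.0250, 0.7812), dt=2.0 → body Δ=(-0.2877, -0.2219, 1.5625) → world pose (-1.1686, 0.2006, 0.5156)
step 5: ξ=(vx,vy,ωz)=(-0.3875, 0.0875, -0.4297), dt=0.5 → body Δ=(-0.1876, 0.0641, -0.2148) → world pose (-1.3634, 0.1639, 0.3008)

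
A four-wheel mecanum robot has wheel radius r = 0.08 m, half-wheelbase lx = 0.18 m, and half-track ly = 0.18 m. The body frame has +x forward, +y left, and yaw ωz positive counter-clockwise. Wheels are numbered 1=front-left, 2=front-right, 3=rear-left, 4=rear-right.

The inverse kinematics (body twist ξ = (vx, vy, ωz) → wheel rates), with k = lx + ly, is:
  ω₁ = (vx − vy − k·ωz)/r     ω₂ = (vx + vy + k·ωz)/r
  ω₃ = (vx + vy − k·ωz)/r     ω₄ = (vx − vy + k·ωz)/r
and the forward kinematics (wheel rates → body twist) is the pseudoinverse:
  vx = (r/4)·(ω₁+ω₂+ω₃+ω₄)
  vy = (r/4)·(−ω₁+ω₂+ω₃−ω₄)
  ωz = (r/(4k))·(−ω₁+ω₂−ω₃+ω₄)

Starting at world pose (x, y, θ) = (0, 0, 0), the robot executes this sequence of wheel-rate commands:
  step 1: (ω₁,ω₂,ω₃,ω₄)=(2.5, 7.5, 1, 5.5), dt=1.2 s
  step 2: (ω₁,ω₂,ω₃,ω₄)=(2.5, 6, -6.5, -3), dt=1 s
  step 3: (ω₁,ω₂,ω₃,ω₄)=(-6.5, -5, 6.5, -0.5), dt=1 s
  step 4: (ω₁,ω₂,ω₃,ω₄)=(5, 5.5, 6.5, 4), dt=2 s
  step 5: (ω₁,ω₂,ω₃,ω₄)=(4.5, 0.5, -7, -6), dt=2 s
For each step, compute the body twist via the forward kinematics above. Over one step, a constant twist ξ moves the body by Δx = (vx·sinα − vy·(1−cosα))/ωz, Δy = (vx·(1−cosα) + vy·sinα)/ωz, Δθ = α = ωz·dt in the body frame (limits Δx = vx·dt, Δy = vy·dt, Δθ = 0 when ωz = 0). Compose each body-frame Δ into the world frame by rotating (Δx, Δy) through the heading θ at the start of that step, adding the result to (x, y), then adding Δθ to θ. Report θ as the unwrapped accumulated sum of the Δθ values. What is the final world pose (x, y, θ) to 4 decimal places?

(0.5364, 0.4280, 0.1611)

step 1: ξ=(vx,vy,ωz)=(0.3300, 0.0100, 0.5278), dt=1.2 → body Δ=(0.3664, 0.1325, 0.6333) → world pose (0.3664, 0.1325, 0.6333)
step 2: ξ=(vx,vy,ωz)=(-0.0200, 0.0000, 0.3889), dt=1.0 → body Δ=(-0.0195, -0.0038, 0.3889) → world pose (0.3529, 0.1178, 1.0222)
step 3: ξ=(vx,vy,ωz)=(-0.1100, 0.1700, -0.3056), dt=1.0 → body Δ=(-0.0825, 0.1840, -0.3056) → world pose (0.1529, 0.1434, 0.7167)
step 4: ξ=(vx,vy,ωz)=(0.4200, 0.0600, -0.1111), dt=2.0 → body Δ=(0.8464, 0.0261, -0.2222) → world pose (0.7739, 0.7190, 0.4944)
step 5: ξ=(vx,vy,ωz)=(-0.1600, -0.1000, -0.1667), dt=2.0 → body Δ=(-0.3471, -0.1435, -0.3333) → world pose (0.5364, 0.4280, 0.1611)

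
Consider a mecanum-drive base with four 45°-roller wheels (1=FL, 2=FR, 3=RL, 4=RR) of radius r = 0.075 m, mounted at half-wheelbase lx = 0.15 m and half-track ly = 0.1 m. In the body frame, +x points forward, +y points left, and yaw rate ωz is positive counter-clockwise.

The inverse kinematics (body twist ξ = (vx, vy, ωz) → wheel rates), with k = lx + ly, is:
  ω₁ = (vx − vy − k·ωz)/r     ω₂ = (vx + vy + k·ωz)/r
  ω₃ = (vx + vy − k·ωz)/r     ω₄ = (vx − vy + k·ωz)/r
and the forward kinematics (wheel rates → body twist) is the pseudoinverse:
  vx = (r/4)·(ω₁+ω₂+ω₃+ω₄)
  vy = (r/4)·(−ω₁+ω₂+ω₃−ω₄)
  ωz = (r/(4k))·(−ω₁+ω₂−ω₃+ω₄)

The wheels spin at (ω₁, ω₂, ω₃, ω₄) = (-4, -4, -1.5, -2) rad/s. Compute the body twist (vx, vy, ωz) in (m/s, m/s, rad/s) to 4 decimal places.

k = lx + ly = 0.15 + 0.1 = 0.2500
ω₁+ω₂+ω₃+ω₄ = -11.5000  →  vx = (0.075/4)·-11.5000 = -0.2156
−ω₁+ω₂+ω₃−ω₄ = 0.5000  →  vy = (0.075/4)·0.5000 = 0.0094
−ω₁+ω₂−ω₃+ω₄ = -0.5000  →  ωz = (0.075/1.0000)·-0.5000 = -0.0375

(-0.2156, 0.0094, -0.0375)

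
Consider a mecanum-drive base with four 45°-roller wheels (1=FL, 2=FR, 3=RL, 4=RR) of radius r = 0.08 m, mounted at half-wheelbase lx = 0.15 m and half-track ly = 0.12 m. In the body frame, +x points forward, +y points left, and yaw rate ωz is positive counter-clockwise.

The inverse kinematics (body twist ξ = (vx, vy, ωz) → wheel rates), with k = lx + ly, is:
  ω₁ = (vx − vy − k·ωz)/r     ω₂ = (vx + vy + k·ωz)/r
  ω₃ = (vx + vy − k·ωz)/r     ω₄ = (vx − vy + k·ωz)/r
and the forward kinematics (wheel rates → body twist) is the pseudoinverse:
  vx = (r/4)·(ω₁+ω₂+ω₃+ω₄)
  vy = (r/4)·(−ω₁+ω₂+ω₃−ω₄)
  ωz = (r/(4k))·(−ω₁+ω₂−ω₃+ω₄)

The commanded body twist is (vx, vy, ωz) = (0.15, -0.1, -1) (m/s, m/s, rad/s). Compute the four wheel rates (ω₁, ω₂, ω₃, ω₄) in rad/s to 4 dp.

(6.5000, -2.7500, 4.0000, -0.2500)

k = lx + ly = 0.15 + 0.12 = 0.2700;  k·ωz = 0.2700·-1 = -0.2700
ω₁ (FL) = (vx − vy − k·ωz)/r = 0.5200/0.08 = 6.5000
ω₂ (FR) = (vx + vy + k·ωz)/r = -0.2200/0.08 = -2.7500
ω₃ (RL) = (vx + vy − k·ωz)/r = 0.3200/0.08 = 4.0000
ω₄ (RR) = (vx − vy + k·ωz)/r = -0.0200/0.08 = -0.2500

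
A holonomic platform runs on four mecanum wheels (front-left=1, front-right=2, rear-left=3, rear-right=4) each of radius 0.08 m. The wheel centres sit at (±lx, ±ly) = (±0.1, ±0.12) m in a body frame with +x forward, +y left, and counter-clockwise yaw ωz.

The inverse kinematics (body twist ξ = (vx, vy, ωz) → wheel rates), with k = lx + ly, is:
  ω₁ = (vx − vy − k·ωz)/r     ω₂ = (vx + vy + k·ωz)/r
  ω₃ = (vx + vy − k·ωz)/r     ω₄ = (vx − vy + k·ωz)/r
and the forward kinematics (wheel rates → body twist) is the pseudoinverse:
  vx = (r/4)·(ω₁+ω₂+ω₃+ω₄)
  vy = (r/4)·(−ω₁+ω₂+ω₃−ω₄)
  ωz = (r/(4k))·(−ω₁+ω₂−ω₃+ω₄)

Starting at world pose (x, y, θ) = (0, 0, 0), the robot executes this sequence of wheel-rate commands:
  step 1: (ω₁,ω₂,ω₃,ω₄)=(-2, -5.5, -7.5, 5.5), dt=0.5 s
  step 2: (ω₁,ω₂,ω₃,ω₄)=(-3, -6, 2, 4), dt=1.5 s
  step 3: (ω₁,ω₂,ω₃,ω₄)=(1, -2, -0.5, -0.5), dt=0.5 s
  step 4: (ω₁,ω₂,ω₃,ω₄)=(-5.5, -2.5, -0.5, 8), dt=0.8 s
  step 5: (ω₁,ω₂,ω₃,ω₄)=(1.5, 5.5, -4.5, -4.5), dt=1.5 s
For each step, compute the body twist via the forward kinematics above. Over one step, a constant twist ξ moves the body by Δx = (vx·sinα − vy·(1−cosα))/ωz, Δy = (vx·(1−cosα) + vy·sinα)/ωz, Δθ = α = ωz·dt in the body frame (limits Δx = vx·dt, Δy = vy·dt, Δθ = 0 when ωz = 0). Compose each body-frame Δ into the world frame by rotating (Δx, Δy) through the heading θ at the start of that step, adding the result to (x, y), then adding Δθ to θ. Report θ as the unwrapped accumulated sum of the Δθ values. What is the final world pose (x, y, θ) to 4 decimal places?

(-0.1911, -0.4830, 1.5409)

step 1: ξ=(vx,vy,ωz)=(-0.1900, -0.3300, 0.8636), dt=0.5 → body Δ=(-0.0570, -0.1801, 0.4318) → world pose (-0.0570, -0.1801, 0.4318)
step 2: ξ=(vx,vy,ωz)=(-0.0600, -0.1000, -0.0909), dt=1.5 → body Δ=(-0.0999, -0.1434, -0.1364) → world pose (-0.0877, -0.3522, 0.2955)
step 3: ξ=(vx,vy,ωz)=(-0.0400, -0.0600, -0.2727), dt=0.5 → body Δ=(-0.0220, -0.0285, -0.1364) → world pose (-0.1005, -0.3859, 0.1591)
step 4: ξ=(vx,vy,ωz)=(-0.0100, -0.1100, 1.0455), dt=0.8 → body Δ=(0.0276, -0.0812, 0.8364) → world pose (-0.0603, -0.4617, 0.9955)
step 5: ξ=(vx,vy,ωz)=(-0.0400, 0.0800, 0.3636), dt=1.5 → body Δ=(-0.0890, 0.0982, 0.5455) → world pose (-0.1911, -0.4830, 1.5409)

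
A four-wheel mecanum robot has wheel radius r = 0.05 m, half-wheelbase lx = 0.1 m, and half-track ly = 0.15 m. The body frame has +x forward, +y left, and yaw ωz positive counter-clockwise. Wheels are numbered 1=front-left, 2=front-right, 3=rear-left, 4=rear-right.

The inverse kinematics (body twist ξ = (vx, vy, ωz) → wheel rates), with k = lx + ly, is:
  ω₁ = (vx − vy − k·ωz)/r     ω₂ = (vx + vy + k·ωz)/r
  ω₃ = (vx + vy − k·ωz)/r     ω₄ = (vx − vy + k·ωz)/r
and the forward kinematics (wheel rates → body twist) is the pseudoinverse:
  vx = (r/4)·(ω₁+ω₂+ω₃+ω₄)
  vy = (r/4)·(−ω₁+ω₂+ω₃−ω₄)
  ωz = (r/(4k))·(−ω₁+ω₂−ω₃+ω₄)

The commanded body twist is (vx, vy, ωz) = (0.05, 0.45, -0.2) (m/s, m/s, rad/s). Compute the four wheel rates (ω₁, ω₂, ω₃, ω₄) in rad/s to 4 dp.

(-7.0000, 9.0000, 11.0000, -9.0000)

k = lx + ly = 0.1 + 0.15 = 0.2500;  k·ωz = 0.2500·-0.2 = -0.0500
ω₁ (FL) = (vx − vy − k·ωz)/r = -0.3500/0.05 = -7.0000
ω₂ (FR) = (vx + vy + k·ωz)/r = 0.4500/0.05 = 9.0000
ω₃ (RL) = (vx + vy − k·ωz)/r = 0.5500/0.05 = 11.0000
ω₄ (RR) = (vx − vy + k·ωz)/r = -0.4500/0.05 = -9.0000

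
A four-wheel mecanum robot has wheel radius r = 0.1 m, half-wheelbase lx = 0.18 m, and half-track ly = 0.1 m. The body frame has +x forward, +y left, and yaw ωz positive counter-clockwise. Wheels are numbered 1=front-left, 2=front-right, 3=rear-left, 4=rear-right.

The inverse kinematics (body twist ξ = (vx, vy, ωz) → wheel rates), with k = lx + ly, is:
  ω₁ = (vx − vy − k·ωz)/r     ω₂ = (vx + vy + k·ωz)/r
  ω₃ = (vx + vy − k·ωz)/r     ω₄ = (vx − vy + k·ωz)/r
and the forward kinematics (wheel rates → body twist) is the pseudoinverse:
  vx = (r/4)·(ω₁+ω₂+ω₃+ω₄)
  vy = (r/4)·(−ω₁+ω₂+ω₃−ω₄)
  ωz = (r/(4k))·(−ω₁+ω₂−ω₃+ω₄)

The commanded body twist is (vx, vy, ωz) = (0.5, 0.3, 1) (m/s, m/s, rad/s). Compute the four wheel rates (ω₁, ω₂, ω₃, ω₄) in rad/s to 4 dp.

(-0.8000, 10.8000, 5.2000, 4.8000)

k = lx + ly = 0.18 + 0.1 = 0.2800;  k·ωz = 0.2800·1 = 0.2800
ω₁ (FL) = (vx − vy − k·ωz)/r = -0.0800/0.1 = -0.8000
ω₂ (FR) = (vx + vy + k·ωz)/r = 1.0800/0.1 = 10.8000
ω₃ (RL) = (vx + vy − k·ωz)/r = 0.5200/0.1 = 5.2000
ω₄ (RR) = (vx − vy + k·ωz)/r = 0.4800/0.1 = 4.8000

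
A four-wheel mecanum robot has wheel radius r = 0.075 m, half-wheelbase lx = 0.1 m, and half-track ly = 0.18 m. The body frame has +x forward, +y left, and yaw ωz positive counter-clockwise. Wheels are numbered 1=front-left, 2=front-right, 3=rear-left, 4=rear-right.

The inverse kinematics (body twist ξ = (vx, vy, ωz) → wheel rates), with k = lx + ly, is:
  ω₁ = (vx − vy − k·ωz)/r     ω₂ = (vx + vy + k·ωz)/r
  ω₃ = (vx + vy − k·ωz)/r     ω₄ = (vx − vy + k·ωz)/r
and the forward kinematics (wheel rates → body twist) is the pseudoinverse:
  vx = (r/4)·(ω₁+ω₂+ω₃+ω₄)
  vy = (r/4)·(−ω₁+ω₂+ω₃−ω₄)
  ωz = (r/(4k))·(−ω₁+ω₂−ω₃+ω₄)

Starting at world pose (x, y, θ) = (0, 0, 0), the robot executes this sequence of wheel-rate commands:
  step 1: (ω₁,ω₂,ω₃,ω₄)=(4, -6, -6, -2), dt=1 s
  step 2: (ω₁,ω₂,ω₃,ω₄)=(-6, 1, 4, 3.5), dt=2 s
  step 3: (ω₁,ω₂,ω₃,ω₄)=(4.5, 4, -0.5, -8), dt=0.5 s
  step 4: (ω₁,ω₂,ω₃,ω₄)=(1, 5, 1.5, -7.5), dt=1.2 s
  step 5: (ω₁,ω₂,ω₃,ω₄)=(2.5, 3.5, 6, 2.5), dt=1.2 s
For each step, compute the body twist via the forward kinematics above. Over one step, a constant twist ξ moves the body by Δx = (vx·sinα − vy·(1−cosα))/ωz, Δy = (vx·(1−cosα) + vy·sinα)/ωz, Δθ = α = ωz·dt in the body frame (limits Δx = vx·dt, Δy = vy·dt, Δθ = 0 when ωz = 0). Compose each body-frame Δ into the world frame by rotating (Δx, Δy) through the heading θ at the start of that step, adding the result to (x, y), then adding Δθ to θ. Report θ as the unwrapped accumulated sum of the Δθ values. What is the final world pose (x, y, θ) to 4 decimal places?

(0.1666, 0.4092, -0.4018)

step 1: ξ=(vx,vy,ωz)=(-0.1875, -0.2625, -0.4018), dt=1.0 → body Δ=(-0.2345, -0.2183, -0.4018) → world pose (-0.2345, -0.2183, -0.4018)
step 2: ξ=(vx,vy,ωz)=(0.0469, 0.1406, 0.4353), dt=2.0 → body Δ=(-0.0325, 0.2853, 0.8705) → world pose (-0.1529, 0.0570, 0.4688)
step 3: ξ=(vx,vy,ωz)=(0.0000, 0.1313, -0.5357), dt=0.5 → body Δ=(0.0087, 0.0648, -0.2679) → world pose (-0.1744, 0.1188, 0.2009)
step 4: ξ=(vx,vy,ωz)=(0.0000, 0.2437, -0.3348), dt=1.2 → body Δ=(0.0580, 0.2847, -0.4018) → world pose (-0.1744, 0.4093, -0.2009)
step 5: ξ=(vx,vy,ωz)=(0.2719, 0.0844, -0.1674), dt=1.2 → body Δ=(0.3342, 0.0679, -0.2009) → world pose (0.1666, 0.4092, -0.4018)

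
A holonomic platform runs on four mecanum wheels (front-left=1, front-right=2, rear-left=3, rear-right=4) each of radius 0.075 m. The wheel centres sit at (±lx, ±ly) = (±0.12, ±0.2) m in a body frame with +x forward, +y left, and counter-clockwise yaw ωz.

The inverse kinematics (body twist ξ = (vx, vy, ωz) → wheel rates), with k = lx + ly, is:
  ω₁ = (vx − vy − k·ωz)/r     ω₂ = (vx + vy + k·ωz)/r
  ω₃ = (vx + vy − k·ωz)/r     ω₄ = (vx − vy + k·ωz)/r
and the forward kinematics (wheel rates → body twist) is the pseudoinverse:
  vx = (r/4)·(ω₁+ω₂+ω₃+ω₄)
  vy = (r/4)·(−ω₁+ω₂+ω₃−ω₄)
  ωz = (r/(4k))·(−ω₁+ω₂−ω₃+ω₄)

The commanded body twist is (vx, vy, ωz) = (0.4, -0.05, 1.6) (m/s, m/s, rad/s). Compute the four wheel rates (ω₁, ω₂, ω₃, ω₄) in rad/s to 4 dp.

(-0.8267, 11.4933, -2.1600, 12.8267)

k = lx + ly = 0.12 + 0.2 = 0.3200;  k·ωz = 0.3200·1.6 = 0.5120
ω₁ (FL) = (vx − vy − k·ωz)/r = -0.0620/0.075 = -0.8267
ω₂ (FR) = (vx + vy + k·ωz)/r = 0.8620/0.075 = 11.4933
ω₃ (RL) = (vx + vy − k·ωz)/r = -0.1620/0.075 = -2.1600
ω₄ (RR) = (vx − vy + k·ωz)/r = 0.9620/0.075 = 12.8267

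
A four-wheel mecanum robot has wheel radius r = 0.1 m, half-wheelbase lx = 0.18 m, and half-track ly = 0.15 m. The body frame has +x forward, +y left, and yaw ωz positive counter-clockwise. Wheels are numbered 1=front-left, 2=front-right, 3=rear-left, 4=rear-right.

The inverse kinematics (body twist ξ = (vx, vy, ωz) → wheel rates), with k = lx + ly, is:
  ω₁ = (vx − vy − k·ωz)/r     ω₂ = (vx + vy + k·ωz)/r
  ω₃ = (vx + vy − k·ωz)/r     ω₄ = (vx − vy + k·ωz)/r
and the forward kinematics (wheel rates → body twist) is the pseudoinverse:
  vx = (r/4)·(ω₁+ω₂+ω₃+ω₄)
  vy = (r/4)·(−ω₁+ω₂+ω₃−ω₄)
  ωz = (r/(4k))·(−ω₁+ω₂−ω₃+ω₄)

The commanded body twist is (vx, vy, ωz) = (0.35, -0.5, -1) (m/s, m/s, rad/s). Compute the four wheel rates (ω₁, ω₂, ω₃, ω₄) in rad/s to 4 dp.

k = lx + ly = 0.18 + 0.15 = 0.3300;  k·ωz = 0.3300·-1 = -0.3300
ω₁ (FL) = (vx − vy − k·ωz)/r = 1.1800/0.1 = 11.8000
ω₂ (FR) = (vx + vy + k·ωz)/r = -0.4800/0.1 = -4.8000
ω₃ (RL) = (vx + vy − k·ωz)/r = 0.1800/0.1 = 1.8000
ω₄ (RR) = (vx − vy + k·ωz)/r = 0.5200/0.1 = 5.2000

(11.8000, -4.8000, 1.8000, 5.2000)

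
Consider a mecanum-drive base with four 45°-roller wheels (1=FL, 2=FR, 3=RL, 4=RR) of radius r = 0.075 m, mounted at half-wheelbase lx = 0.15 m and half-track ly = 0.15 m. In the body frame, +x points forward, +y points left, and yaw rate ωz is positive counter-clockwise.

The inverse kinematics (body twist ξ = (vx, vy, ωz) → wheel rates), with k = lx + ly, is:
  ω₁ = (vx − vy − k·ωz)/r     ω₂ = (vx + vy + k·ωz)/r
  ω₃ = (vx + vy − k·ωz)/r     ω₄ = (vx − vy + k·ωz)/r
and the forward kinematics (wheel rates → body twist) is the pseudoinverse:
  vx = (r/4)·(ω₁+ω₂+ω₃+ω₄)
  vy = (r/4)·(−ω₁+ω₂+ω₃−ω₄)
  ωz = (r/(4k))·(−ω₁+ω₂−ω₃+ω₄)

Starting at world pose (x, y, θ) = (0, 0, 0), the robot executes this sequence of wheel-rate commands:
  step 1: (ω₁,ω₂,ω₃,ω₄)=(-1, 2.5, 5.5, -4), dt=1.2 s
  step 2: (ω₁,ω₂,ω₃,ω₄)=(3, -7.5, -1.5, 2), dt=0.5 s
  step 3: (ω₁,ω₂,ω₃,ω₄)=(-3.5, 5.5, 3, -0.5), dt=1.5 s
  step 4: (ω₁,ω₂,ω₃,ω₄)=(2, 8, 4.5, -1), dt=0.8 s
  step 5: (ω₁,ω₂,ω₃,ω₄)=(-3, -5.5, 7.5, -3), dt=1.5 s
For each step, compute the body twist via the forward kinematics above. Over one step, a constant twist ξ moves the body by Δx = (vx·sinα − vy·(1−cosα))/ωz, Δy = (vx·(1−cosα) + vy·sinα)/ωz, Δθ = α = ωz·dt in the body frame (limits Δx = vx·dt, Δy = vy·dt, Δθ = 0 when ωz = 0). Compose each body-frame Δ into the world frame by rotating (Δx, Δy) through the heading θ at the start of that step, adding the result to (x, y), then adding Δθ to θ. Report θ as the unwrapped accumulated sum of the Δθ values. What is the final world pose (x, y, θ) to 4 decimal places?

(0.5709, 0.8152, -1.3469)

step 1: ξ=(vx,vy,ωz)=(0.0562, 0.2437, -0.3750), dt=1.2 → body Δ=(0.1300, 0.2678, -0.4500) → world pose (0.1300, 0.2678, -0.4500)
step 2: ξ=(vx,vy,ωz)=(-0.0750, -0.2625, -0.4375), dt=0.5 → body Δ=(-0.0515, -0.1261, -0.2188) → world pose (0.0287, 0.1766, -0.6687)
step 3: ξ=(vx,vy,ωz)=(0.0844, 0.2344, 0.3438), dt=1.5 → body Δ=(0.0324, 0.3681, 0.5156) → world pose (0.2824, 0.4454, -0.1531)
step 4: ξ=(vx,vy,ωz)=(0.2531, 0.2156, 0.0312), dt=0.8 → body Δ=(0.2003, 0.1750, 0.0250) → world pose (0.5070, 0.5878, -0.1281)
step 5: ξ=(vx,vy,ωz)=(-0.0750, 0.1500, -0.8125), dt=1.5 → body Δ=(0.0343, 0.2338, -1.2188) → world pose (0.5709, 0.8152, -1.3469)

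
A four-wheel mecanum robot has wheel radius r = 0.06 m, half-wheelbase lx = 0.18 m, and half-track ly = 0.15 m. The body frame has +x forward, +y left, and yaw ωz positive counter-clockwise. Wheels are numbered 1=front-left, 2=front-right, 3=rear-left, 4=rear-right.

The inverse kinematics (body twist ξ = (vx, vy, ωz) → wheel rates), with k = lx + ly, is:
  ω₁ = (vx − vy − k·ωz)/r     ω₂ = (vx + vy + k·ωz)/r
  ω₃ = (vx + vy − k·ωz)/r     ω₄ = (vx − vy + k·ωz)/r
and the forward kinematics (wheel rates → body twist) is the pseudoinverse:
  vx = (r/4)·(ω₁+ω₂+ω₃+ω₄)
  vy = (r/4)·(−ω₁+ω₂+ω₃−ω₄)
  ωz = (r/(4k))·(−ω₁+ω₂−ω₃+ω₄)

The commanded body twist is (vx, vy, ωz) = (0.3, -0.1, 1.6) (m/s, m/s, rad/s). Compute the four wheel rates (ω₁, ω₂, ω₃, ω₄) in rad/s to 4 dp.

k = lx + ly = 0.18 + 0.15 = 0.3300;  k·ωz = 0.3300·1.6 = 0.5280
ω₁ (FL) = (vx − vy − k·ωz)/r = -0.1280/0.06 = -2.1333
ω₂ (FR) = (vx + vy + k·ωz)/r = 0.7280/0.06 = 12.1333
ω₃ (RL) = (vx + vy − k·ωz)/r = -0.3280/0.06 = -5.4667
ω₄ (RR) = (vx − vy + k·ωz)/r = 0.9280/0.06 = 15.4667

(-2.1333, 12.1333, -5.4667, 15.4667)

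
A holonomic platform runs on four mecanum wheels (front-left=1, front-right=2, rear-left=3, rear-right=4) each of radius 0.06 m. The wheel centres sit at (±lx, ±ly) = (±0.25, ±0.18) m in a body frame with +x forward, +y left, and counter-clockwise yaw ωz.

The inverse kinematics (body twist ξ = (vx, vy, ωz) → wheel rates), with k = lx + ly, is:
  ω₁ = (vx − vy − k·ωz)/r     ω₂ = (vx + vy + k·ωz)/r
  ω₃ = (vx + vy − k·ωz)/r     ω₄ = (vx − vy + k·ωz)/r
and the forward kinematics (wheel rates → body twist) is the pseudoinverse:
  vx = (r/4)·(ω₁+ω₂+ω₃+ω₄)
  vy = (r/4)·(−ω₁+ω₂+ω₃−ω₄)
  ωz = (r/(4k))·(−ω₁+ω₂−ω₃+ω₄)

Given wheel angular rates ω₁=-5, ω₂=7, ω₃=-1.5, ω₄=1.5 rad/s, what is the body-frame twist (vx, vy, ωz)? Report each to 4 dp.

k = lx + ly = 0.25 + 0.18 = 0.4300
ω₁+ω₂+ω₃+ω₄ = 2.0000  →  vx = (0.06/4)·2.0000 = 0.0300
−ω₁+ω₂+ω₃−ω₄ = 9.0000  →  vy = (0.06/4)·9.0000 = 0.1350
−ω₁+ω₂−ω₃+ω₄ = 15.0000  →  ωz = (0.06/1.7200)·15.0000 = 0.5233

(0.0300, 0.1350, 0.5233)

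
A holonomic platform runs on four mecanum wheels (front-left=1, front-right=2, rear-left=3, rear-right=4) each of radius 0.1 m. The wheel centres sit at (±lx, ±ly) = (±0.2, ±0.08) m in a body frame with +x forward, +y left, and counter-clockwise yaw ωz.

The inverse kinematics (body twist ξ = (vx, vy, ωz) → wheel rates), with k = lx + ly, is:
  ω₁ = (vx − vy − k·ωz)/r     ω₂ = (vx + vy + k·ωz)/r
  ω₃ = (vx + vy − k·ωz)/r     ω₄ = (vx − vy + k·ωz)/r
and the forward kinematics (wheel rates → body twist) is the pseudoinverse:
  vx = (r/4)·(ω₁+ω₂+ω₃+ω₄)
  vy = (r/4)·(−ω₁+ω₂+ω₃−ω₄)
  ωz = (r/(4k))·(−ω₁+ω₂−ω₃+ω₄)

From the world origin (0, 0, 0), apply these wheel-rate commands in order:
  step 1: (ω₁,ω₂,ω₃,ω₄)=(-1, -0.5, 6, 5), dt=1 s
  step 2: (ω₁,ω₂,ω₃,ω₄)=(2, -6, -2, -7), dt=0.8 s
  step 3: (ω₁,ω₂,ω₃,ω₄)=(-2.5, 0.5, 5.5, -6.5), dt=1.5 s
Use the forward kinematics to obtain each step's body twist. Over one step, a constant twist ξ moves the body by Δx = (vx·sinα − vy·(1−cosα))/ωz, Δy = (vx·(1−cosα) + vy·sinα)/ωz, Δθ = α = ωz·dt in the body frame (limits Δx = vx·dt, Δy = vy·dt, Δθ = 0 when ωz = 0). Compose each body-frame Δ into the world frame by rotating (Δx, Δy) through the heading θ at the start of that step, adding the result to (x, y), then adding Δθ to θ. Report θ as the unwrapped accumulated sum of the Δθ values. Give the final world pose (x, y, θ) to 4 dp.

(0.5207, 0.2069, -2.1786)

step 1: ξ=(vx,vy,ωz)=(0.2375, 0.0375, -0.0446), dt=1.0 → body Δ=(0.2383, 0.0322, -0.0446) → world pose (0.2383, 0.0322, -0.0446)
step 2: ξ=(vx,vy,ωz)=(-0.3250, -0.0750, -1.1607), dt=0.8 → body Δ=(-0.2501, 0.0605, -0.9286) → world pose (-0.0089, 0.1038, -0.9732)
step 3: ξ=(vx,vy,ωz)=(-0.0750, 0.3750, -0.8036), dt=1.5 → body Δ=(0.2127, 0.4958, -1.2054) → world pose (0.5207, 0.2069, -2.1786)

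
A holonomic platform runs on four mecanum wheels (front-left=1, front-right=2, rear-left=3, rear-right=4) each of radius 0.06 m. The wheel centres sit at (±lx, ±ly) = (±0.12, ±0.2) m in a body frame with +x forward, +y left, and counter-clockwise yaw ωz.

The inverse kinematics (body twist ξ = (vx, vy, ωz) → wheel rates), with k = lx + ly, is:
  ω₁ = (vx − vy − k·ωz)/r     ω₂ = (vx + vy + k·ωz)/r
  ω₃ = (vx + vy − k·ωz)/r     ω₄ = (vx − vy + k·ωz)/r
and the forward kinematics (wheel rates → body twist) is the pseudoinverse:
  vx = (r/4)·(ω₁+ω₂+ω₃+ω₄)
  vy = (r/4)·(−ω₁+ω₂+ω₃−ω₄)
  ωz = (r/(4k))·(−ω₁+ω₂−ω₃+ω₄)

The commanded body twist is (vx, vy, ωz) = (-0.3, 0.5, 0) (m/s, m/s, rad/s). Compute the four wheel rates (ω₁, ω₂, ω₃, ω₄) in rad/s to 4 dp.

k = lx + ly = 0.12 + 0.2 = 0.3200;  k·ωz = 0.3200·0 = 0.0000
ω₁ (FL) = (vx − vy − k·ωz)/r = -0.8000/0.06 = -13.3333
ω₂ (FR) = (vx + vy + k·ωz)/r = 0.2000/0.06 = 3.3333
ω₃ (RL) = (vx + vy − k·ωz)/r = 0.2000/0.06 = 3.3333
ω₄ (RR) = (vx − vy + k·ωz)/r = -0.8000/0.06 = -13.3333

(-13.3333, 3.3333, 3.3333, -13.3333)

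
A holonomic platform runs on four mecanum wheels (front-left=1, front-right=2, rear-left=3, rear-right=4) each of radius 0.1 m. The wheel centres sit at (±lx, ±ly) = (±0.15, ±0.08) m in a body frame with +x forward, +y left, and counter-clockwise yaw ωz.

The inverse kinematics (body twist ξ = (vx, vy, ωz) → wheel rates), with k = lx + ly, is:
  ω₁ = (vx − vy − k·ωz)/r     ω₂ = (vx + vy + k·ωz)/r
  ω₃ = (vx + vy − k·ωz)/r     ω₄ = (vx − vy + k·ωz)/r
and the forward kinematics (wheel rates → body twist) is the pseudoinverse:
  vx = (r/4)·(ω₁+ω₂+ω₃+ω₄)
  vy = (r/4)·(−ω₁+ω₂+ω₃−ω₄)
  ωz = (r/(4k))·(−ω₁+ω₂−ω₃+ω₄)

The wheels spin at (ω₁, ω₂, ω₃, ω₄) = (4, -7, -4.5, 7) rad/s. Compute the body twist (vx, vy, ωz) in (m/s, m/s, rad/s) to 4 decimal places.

(-0.0125, -0.5625, 0.0543)

k = lx + ly = 0.15 + 0.08 = 0.2300
ω₁+ω₂+ω₃+ω₄ = -0.5000  →  vx = (0.1/4)·-0.5000 = -0.0125
−ω₁+ω₂+ω₃−ω₄ = -22.5000  →  vy = (0.1/4)·-22.5000 = -0.5625
−ω₁+ω₂−ω₃+ω₄ = 0.5000  →  ωz = (0.1/0.9200)·0.5000 = 0.0543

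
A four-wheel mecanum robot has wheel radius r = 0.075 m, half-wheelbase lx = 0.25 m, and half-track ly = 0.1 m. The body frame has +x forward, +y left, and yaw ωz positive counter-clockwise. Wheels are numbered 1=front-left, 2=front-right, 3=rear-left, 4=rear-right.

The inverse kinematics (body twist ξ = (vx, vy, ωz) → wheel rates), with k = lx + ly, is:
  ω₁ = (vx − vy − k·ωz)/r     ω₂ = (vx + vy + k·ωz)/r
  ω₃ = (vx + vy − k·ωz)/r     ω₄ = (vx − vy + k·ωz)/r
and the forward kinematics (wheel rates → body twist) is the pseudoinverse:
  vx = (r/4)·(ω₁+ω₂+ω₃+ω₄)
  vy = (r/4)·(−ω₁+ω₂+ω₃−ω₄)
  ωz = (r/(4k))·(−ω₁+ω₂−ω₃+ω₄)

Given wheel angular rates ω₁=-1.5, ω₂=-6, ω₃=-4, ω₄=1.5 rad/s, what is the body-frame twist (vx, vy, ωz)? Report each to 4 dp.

(-0.1875, -0.1875, 0.0536)

k = lx + ly = 0.25 + 0.1 = 0.3500
ω₁+ω₂+ω₃+ω₄ = -10.0000  →  vx = (0.075/4)·-10.0000 = -0.1875
−ω₁+ω₂+ω₃−ω₄ = -10.0000  →  vy = (0.075/4)·-10.0000 = -0.1875
−ω₁+ω₂−ω₃+ω₄ = 1.0000  →  ωz = (0.075/1.4000)·1.0000 = 0.0536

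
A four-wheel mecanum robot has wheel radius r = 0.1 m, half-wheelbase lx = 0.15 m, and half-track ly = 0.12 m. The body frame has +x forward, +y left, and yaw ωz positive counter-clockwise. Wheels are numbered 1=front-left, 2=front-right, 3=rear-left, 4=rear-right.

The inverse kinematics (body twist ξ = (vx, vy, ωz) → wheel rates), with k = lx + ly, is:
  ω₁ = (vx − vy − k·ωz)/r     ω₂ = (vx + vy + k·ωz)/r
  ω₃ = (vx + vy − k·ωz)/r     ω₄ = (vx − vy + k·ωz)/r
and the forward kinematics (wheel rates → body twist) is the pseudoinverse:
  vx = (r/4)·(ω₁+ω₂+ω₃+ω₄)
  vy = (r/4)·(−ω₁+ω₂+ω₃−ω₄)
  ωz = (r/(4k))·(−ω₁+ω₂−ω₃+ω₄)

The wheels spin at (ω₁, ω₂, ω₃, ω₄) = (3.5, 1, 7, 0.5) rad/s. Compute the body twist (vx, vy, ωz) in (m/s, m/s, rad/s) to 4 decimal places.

k = lx + ly = 0.15 + 0.12 = 0.2700
ω₁+ω₂+ω₃+ω₄ = 12.0000  →  vx = (0.1/4)·12.0000 = 0.3000
−ω₁+ω₂+ω₃−ω₄ = 4.0000  →  vy = (0.1/4)·4.0000 = 0.1000
−ω₁+ω₂−ω₃+ω₄ = -9.0000  →  ωz = (0.1/1.0800)·-9.0000 = -0.8333

(0.3000, 0.1000, -0.8333)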